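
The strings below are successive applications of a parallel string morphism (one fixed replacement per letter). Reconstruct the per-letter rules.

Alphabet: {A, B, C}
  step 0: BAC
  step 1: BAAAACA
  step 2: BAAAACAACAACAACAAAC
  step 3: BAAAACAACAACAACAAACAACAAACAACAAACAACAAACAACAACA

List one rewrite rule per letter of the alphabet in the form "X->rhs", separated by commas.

  step 2 ⇒ step 3: BAAAACAACAACAACAAAC ⇒ BAA·AAC·AAC·AAC·AAC·A·AAC·AAC·A·AAC·AAC·A·AAC·AAC·A·AAC·AAC·AAC·A
    A ↦ AAC
    B ↦ BAA
    C ↦ A

A->AAC, B->BAA, C->A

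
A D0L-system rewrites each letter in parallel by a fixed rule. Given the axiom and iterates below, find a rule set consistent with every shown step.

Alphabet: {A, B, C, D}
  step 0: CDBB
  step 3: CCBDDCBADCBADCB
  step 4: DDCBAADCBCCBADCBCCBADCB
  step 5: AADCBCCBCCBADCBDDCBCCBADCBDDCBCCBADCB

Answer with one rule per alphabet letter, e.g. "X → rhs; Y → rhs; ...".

  step 4 ⇒ step 5: DDCBAADCBCCBADCBCCBADCB ⇒ A·A·D·CB·CCB·CCB·A·D·CB·D·D·CB·CCB·A·D·CB·D·D·CB·CCB·A·D·CB
    A ↦ CCB
    B ↦ CB
    C ↦ D
    D ↦ A

A->CCB, B->CB, C->D, D->A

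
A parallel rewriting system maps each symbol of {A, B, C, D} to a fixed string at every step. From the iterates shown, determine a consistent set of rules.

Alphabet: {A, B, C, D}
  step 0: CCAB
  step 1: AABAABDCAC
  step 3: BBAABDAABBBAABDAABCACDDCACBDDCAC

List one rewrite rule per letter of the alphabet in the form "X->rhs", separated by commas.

A->D, B->CAC, C->AAB, D->B

  step 0 ⇒ step 1: CCAB ⇒ AAB·AAB·D·CAC
    A ↦ D
    B ↦ CAC
    C ↦ AAB
    D ↦ B  (constrained at step 1)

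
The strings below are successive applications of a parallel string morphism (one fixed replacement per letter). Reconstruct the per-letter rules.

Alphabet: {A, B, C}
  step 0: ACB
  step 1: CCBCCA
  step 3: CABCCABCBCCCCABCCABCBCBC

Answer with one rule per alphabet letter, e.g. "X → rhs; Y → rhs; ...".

  step 0 ⇒ step 1: ACB ⇒ CC·BC·CA
    A ↦ CC
    B ↦ CA
    C ↦ BC

A->CC, B->CA, C->BC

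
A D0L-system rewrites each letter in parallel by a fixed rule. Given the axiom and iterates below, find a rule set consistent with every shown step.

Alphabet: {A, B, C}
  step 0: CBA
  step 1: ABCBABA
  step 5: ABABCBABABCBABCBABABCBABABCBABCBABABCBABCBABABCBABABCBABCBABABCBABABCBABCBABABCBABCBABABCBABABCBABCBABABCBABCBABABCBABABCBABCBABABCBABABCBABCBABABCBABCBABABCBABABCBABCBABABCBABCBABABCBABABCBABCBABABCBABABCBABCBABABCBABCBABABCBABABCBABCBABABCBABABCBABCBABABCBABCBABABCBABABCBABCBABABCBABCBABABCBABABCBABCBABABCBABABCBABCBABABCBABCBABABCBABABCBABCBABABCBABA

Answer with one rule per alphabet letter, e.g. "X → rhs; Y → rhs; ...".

  step 0 ⇒ step 1: CBA ⇒ A·BCB·ABA
    A ↦ ABA
    B ↦ BCB
    C ↦ A

A->ABA, B->BCB, C->A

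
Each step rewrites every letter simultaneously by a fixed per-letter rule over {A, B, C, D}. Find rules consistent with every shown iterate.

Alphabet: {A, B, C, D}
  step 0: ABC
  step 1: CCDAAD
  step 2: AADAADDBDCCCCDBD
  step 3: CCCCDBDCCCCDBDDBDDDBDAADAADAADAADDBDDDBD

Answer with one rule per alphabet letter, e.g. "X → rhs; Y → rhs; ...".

  step 2 ⇒ step 3: AADAADDBDCCCCDBD ⇒ CC·CC·DBD·CC·CC·DBD·DBD·D·DBD·AAD·AAD·AAD·AAD·DBD·D·DBD
    A ↦ CC
    B ↦ D
    C ↦ AAD
    D ↦ DBD

A->CC, B->D, C->AAD, D->DBD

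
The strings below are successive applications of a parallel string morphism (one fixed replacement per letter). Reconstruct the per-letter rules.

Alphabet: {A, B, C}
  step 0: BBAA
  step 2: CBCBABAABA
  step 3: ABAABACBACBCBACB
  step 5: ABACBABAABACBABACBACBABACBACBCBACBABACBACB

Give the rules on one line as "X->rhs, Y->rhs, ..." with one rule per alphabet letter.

A->CB, B->A, C->AB

  step 2 ⇒ step 3: CBCBABAABA ⇒ AB·A·AB·A·CB·A·CB·CB·A·CB
    A ↦ CB
    B ↦ A
    C ↦ AB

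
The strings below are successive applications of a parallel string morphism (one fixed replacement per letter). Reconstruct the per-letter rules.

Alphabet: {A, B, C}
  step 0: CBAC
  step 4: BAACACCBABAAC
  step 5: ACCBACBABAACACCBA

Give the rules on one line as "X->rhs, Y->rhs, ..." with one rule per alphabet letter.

A->C, B->A, C->BA

  step 4 ⇒ step 5: BAACACCBABAAC ⇒ A·C·C·BA·C·BA·BA·A·C·A·C·C·BA
    A ↦ C
    B ↦ A
    C ↦ BA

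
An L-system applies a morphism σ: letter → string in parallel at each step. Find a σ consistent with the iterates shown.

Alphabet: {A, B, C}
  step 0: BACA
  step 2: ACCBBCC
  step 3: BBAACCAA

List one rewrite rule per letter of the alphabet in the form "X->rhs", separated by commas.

A->BB, B->C, C->A

  step 2 ⇒ step 3: ACCBBCC ⇒ BB·A·A·C·C·A·A
    A ↦ BB
    B ↦ C
    C ↦ A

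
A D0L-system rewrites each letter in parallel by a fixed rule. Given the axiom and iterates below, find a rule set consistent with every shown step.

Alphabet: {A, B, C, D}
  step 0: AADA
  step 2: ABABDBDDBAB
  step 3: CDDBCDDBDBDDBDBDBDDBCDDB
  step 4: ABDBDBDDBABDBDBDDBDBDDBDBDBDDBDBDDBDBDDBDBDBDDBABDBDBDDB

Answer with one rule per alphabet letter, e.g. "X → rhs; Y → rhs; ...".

  step 3 ⇒ step 4: CDDBCDDBDBDDBDBDBDDBCDDB ⇒ AB·DB·DB·DDB·AB·DB·DB·DDB·DB·DDB·DB·DB·DDB·DB·DDB·DB·DDB·DB·DB·DDB·AB·DB·DB·DDB
    B ↦ DDB
    C ↦ AB
    D ↦ DB
  step 2 ⇒ step 3: ABABDBDDBAB ⇒ C·DDB·C·DDB·DB·DDB·DB·DB·DDB·C·DDB
    A ↦ C

A->C, B->DDB, C->AB, D->DB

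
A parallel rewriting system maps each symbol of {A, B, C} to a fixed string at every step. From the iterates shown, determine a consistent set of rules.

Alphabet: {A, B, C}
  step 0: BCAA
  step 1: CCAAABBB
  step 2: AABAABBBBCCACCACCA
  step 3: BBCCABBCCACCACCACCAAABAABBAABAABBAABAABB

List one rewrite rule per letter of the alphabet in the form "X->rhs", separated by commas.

A->B, B->CCA, C->AAB

  step 2 ⇒ step 3: AABAABBBBCCACCACCA ⇒ B·B·CCA·B·B·CCA·CCA·CCA·CCA·AAB·AAB·B·AAB·AAB·B·AAB·AAB·B
    A ↦ B
    B ↦ CCA
    C ↦ AAB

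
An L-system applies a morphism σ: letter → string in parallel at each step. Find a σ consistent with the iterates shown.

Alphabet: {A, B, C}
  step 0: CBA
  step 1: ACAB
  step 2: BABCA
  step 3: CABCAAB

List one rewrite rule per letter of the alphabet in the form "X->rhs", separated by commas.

A->B, B->CA, C->A

  step 2 ⇒ step 3: BABCA ⇒ CA·B·CA·A·B
    A ↦ B
    B ↦ CA
    C ↦ A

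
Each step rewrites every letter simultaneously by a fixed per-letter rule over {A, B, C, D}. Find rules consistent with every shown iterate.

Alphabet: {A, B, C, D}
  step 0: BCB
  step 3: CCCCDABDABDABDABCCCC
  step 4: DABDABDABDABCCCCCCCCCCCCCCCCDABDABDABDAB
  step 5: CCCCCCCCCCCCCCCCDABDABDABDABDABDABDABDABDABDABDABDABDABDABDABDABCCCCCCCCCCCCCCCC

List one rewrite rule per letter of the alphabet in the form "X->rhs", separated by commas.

  step 4 ⇒ step 5: DABDABDABDABCCCCCCCCCCCCCCCCDABDABDABDAB ⇒ CC·C·C·CC·C·C·CC·C·C·CC·C·C·DAB·DAB·DAB·DAB·DAB·DAB·DAB·DAB·DAB·DAB·DAB·DAB·DAB·DAB·DAB·DAB·CC·C·C·CC·C·C·CC·C·C·CC·C·C
    A ↦ C
    B ↦ C
    C ↦ DAB
    D ↦ CC

A->C, B->C, C->DAB, D->CC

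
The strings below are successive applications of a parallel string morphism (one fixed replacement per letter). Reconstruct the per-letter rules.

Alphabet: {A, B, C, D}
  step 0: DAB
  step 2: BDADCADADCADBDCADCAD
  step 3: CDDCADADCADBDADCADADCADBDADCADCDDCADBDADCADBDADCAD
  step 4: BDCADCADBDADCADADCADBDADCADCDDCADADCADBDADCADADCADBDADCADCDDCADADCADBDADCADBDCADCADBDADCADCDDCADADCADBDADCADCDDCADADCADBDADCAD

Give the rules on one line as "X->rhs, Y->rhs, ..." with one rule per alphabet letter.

A->AD, B->CDD, C->BD, D->CAD

  step 3 ⇒ step 4: CDDCADADCADBDADCADADCADBDADCADCDDCADBDADCADBDADCAD ⇒ BD·CAD·CAD·BD·AD·CAD·AD·CAD·BD·AD·CAD·CDD·CAD·AD·CAD·BD·AD·CAD·AD·CAD·BD·AD·CAD·CDD·CAD·AD·CAD·BD·AD·CAD·BD·CAD·CAD·BD·AD·CAD·CDD·CAD·AD·CAD·BD·AD·CAD·CDD·CAD·AD·CAD·BD·AD·CAD
    A ↦ AD
    B ↦ CDD
    C ↦ BD
    D ↦ CAD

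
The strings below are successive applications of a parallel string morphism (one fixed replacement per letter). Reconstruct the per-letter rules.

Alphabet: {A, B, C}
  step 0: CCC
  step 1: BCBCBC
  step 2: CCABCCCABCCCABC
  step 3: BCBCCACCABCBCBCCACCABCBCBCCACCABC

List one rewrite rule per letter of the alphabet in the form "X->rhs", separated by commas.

A->CA, B->CCA, C->BC

  step 2 ⇒ step 3: CCABCCCABCCCABC ⇒ BC·BC·CA·CCA·BC·BC·BC·CA·CCA·BC·BC·BC·CA·CCA·BC
    A ↦ CA
    B ↦ CCA
    C ↦ BC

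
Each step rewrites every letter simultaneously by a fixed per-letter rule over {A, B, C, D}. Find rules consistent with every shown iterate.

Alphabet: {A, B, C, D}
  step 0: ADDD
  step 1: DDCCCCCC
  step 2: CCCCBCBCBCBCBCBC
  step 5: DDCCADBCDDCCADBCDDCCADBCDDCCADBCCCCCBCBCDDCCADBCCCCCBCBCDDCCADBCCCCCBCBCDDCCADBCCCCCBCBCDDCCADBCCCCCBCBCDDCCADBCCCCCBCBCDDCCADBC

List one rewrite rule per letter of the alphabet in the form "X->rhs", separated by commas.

  step 1 ⇒ step 2: DDCCCCCC ⇒ CC·CC·BC·BC·BC·BC·BC·BC
    C ↦ BC
    D ↦ CC
  step 0 ⇒ step 1: ADDD ⇒ DD·CC·CC·CC
    A ↦ DD
    B ↦ AD  (constrained at step 2)

A->DD, B->AD, C->BC, D->CC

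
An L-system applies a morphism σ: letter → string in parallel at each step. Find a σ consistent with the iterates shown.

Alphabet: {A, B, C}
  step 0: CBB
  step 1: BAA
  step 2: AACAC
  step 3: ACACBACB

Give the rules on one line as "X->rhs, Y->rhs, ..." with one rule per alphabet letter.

A->AC, B->A, C->B

  step 2 ⇒ step 3: AACAC ⇒ AC·AC·B·AC·B
    A ↦ AC
    C ↦ B
  step 0 ⇒ step 1: CBB ⇒ B·A·A
    B ↦ A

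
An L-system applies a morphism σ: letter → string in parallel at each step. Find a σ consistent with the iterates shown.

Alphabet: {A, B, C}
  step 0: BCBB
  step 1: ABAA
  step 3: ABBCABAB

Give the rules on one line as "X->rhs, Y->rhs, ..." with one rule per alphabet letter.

  step 0 ⇒ step 1: BCBB ⇒ A·B·A·A
    B ↦ A
    C ↦ B
    A ↦ BC  (constrained at step 1)

A->BC, B->A, C->B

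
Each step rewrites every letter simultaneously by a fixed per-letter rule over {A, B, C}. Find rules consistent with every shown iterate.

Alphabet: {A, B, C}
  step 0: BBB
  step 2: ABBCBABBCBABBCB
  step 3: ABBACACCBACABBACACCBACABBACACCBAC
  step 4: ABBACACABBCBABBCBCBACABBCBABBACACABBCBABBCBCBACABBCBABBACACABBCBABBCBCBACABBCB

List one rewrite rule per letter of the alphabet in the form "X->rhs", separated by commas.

  step 3 ⇒ step 4: ABBACACCBACABBACACCBACABBACACCBAC ⇒ ABB·AC·AC·ABB·CB·ABB·CB·CB·AC·ABB·CB·ABB·AC·AC·ABB·CB·ABB·CB·CB·AC·ABB·CB·ABB·AC·AC·ABB·CB·ABB·CB·CB·AC·ABB·CB
    A ↦ ABB
    B ↦ AC
    C ↦ CB

A->ABB, B->AC, C->CB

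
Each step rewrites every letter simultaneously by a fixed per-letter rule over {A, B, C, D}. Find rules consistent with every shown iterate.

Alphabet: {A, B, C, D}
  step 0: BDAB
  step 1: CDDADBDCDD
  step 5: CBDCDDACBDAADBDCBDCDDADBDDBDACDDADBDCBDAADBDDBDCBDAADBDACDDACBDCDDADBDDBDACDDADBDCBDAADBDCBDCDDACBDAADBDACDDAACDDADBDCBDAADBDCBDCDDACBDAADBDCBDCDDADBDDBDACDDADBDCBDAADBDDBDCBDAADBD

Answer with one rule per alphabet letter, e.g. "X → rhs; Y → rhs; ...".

  step 0 ⇒ step 1: BDAB ⇒ CDD·A·DBD·CDD
    A ↦ DBD
    B ↦ CDD
    D ↦ A
    C ↦ CBD  (constrained at step 1)

A->DBD, B->CDD, C->CBD, D->A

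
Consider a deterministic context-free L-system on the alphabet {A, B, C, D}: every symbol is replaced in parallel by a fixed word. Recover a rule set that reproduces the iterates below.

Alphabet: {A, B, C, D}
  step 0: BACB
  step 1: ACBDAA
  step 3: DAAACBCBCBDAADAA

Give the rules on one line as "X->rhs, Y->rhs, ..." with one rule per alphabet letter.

  step 0 ⇒ step 1: BACB ⇒ A·CB·DA·A
    A ↦ CB
    B ↦ A
    C ↦ DA
    D ↦ A  (constrained at step 1)

A->CB, B->A, C->DA, D->A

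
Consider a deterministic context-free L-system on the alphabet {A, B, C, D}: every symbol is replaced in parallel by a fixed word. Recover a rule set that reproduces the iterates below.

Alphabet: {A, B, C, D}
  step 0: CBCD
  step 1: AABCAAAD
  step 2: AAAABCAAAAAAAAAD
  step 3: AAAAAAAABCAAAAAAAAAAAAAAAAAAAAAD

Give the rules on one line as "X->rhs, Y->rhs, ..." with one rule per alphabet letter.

A->AA, B->BC, C->AA, D->AD

  step 2 ⇒ step 3: AAAABCAAAAAAAAAD ⇒ AA·AA·AA·AA·BC·AA·AA·AA·AA·AA·AA·AA·AA·AA·AA·AD
    A ↦ AA
    B ↦ BC
    C ↦ AA
    D ↦ AD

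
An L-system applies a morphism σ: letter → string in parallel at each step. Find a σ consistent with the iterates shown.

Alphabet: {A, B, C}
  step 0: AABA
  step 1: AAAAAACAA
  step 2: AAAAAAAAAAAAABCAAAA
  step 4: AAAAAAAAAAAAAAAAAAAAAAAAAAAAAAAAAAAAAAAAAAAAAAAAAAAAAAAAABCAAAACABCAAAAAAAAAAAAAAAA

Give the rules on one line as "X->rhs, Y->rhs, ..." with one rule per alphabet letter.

  step 1 ⇒ step 2: AAAAAACAA ⇒ AA·AA·AA·AA·AA·AA·ABC·AA·AA
    A ↦ AA
    C ↦ ABC
  step 0 ⇒ step 1: AABA ⇒ AA·AA·AAC·AA
    B ↦ AAC

A->AA, B->AAC, C->ABC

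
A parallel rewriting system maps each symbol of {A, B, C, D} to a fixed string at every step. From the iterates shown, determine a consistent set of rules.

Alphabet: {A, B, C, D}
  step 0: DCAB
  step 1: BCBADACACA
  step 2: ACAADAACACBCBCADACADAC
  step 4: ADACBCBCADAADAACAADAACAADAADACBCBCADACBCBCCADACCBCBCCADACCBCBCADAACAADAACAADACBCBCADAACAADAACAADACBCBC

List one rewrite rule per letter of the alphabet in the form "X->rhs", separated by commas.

A->C, B->ACA, C->ADA, D->BCB

  step 1 ⇒ step 2: BCBADACACA ⇒ ACA·ADA·ACA·C·BCB·C·ADA·C·ADA·C
    A ↦ C
    B ↦ ACA
    C ↦ ADA
    D ↦ BCB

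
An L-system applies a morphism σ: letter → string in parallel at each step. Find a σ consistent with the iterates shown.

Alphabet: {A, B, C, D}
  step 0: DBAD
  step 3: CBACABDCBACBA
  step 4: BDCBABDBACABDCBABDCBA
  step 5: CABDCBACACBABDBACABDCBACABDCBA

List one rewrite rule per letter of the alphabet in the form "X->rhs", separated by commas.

A->BA, B->C, C->BD, D->A

  step 4 ⇒ step 5: BDCBABDBACABDCBABDCBA ⇒ C·A·BD·C·BA·C·A·C·BA·BD·BA·C·A·BD·C·BA·C·A·BD·C·BA
    A ↦ BA
    B ↦ C
    C ↦ BD
    D ↦ A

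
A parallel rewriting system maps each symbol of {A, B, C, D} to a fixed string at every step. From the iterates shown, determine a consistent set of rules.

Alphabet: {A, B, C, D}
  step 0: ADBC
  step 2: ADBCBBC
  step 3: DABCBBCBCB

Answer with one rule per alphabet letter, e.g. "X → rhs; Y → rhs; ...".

  step 2 ⇒ step 3: ADBCBBC ⇒ D·A·BC·B·BC·BC·B
    A ↦ D
    B ↦ BC
    C ↦ B
    D ↦ A

A->D, B->BC, C->B, D->A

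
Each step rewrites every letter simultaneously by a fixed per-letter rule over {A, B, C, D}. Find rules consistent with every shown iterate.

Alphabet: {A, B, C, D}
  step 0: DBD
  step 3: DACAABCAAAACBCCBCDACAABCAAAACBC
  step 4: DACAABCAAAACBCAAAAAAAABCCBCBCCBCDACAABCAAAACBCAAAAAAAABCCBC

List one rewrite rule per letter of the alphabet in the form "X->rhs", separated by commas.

  step 3 ⇒ step 4: DACAABCAAAACBCCBCDACAABCAAAACBC ⇒ DAC·AA·BC·AA·AA·C·BC·AA·AA·AA·AA·BC·C·BC·BC·C·BC·DAC·AA·BC·AA·AA·C·BC·AA·AA·AA·AA·BC·C·BC
    A ↦ AA
    B ↦ C
    C ↦ BC
    D ↦ DAC

A->AA, B->C, C->BC, D->DAC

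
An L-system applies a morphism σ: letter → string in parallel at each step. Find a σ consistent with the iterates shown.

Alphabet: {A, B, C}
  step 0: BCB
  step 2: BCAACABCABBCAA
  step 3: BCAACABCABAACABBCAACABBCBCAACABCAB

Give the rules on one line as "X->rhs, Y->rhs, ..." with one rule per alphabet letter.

  step 2 ⇒ step 3: BCAACABCABBCAA ⇒ BC·AA·CAB·CAB·AA·CAB·BC·AA·CAB·BC·BC·AA·CAB·CAB
    A ↦ CAB
    B ↦ BC
    C ↦ AA

A->CAB, B->BC, C->AA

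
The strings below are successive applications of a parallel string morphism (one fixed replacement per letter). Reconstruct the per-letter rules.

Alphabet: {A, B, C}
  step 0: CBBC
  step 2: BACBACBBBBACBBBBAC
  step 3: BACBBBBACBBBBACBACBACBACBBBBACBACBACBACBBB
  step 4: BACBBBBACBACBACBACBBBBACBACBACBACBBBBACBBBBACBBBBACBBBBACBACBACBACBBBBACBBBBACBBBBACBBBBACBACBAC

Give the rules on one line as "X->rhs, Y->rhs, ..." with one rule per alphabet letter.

  step 3 ⇒ step 4: BACBBBBACBBBBACBACBACBACBBBBACBACBACBACBBB ⇒ BAC·BB·B·BAC·BAC·BAC·BAC·BB·B·BAC·BAC·BAC·BAC·BB·B·BAC·BB·B·BAC·BB·B·BAC·BB·B·BAC·BAC·BAC·BAC·BB·B·BAC·BB·B·BAC·BB·B·BAC·BB·B·BAC·BAC·BAC
    A ↦ BB
    B ↦ BAC
    C ↦ B

A->BB, B->BAC, C->B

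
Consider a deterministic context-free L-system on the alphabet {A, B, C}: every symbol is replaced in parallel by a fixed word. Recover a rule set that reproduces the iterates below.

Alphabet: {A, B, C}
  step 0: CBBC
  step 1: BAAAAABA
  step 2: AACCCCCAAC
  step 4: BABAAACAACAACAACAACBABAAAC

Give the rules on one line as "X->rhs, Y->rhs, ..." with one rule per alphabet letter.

  step 1 ⇒ step 2: BAAAAABA ⇒ AA·C·C·C·C·C·AA·C
    A ↦ C
    B ↦ AA
  step 0 ⇒ step 1: CBBC ⇒ BA·AA·AA·BA
    C ↦ BA

A->C, B->AA, C->BA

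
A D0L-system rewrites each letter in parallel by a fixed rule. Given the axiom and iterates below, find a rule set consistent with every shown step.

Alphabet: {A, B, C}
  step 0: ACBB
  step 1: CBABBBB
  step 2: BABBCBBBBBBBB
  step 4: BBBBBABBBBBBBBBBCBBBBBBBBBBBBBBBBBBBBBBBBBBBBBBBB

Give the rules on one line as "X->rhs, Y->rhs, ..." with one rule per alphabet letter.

  step 1 ⇒ step 2: CBABBBB ⇒ BA·BB·C·BB·BB·BB·BB
    A ↦ C
    B ↦ BB
    C ↦ BA

A->C, B->BB, C->BA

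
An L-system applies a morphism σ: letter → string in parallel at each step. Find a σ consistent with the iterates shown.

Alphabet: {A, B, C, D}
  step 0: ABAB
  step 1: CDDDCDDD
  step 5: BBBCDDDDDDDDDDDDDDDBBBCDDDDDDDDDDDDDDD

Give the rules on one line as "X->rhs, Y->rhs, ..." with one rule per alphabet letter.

A->CD, B->DD, C->DA, D->B

  step 0 ⇒ step 1: ABAB ⇒ CD·DD·CD·DD
    A ↦ CD
    B ↦ DD
    C ↦ DA  (constrained at step 1)
    D ↦ B  (constrained at step 1)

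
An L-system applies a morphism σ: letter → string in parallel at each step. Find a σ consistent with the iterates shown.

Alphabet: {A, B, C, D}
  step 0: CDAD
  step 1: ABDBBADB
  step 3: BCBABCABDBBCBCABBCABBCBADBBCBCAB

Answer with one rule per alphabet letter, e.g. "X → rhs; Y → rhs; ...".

A->BA, B->BC, C->AB, D->DB

  step 0 ⇒ step 1: CDAD ⇒ AB·DB·BA·DB
    A ↦ BA
    C ↦ AB
    D ↦ DB
    B ↦ BC  (constrained at step 1)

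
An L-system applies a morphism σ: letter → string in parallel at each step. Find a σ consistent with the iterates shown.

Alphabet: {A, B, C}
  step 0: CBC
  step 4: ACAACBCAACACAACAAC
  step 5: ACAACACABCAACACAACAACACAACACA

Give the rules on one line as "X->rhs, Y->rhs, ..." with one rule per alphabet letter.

A->AC, B->BC, C->A

  step 4 ⇒ step 5: ACAACBCAACACAACAAC ⇒ AC·A·AC·AC·A·BC·A·AC·AC·A·AC·A·AC·AC·A·AC·AC·A
    A ↦ AC
    B ↦ BC
    C ↦ A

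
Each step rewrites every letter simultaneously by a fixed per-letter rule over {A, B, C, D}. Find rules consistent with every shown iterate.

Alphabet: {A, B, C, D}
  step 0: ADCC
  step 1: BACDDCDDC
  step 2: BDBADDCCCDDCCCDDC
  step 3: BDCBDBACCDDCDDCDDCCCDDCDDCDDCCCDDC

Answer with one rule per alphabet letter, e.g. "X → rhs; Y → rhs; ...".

A->BA, B->BD, C->DDC, D->C

  step 2 ⇒ step 3: BDBADDCCCDDCCCDDC ⇒ BD·C·BD·BA·C·C·DDC·DDC·DDC·C·C·DDC·DDC·DDC·C·C·DDC
    A ↦ BA
    B ↦ BD
    C ↦ DDC
    D ↦ C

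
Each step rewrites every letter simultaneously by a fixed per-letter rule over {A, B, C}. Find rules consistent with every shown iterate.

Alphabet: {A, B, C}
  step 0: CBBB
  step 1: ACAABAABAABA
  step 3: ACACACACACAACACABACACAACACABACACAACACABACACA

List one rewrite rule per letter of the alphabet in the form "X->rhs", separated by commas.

A->C, B->ABA, C->ACA

  step 0 ⇒ step 1: CBBB ⇒ ACA·ABA·ABA·ABA
    B ↦ ABA
    C ↦ ACA
    A ↦ C  (constrained at step 1)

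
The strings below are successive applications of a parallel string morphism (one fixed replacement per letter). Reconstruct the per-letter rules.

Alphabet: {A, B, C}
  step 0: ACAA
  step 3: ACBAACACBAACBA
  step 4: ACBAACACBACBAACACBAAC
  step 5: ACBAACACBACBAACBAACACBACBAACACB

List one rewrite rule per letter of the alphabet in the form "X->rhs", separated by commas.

  step 4 ⇒ step 5: ACBAACACBACBAACACBAAC ⇒ AC·B·A·AC·AC·B·AC·B·A·AC·B·A·AC·AC·B·AC·B·A·AC·AC·B
    A ↦ AC
    B ↦ A
    C ↦ B

A->AC, B->A, C->B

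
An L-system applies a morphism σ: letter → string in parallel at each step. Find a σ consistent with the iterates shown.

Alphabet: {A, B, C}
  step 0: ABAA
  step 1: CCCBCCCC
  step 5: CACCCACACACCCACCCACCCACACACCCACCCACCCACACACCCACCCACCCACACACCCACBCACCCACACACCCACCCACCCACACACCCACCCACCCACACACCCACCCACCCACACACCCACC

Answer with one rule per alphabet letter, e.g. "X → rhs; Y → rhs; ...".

A->CC, B->CB, C->CA

  step 0 ⇒ step 1: ABAA ⇒ CC·CB·CC·CC
    A ↦ CC
    B ↦ CB
    C ↦ CA  (constrained at step 1)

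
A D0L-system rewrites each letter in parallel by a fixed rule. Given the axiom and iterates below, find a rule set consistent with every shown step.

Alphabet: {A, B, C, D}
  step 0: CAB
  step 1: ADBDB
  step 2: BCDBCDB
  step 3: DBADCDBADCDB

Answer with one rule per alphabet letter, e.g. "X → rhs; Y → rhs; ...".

A->B, B->DB, C->AD, D->C

  step 2 ⇒ step 3: BCDBCDB ⇒ DB·AD·C·DB·AD·C·DB
    B ↦ DB
    C ↦ AD
    D ↦ C
  step 0 ⇒ step 1: CAB ⇒ AD·B·DB
    A ↦ B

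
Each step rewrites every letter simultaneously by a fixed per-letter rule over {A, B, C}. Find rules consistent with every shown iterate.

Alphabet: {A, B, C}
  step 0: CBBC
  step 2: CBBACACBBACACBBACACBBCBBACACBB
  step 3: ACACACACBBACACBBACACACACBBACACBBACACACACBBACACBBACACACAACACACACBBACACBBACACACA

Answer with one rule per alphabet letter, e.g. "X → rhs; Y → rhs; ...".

  step 2 ⇒ step 3: CBBACACBBACACBBACACBBCBBACACBB ⇒ ACA·CA·CA·CBB·ACA·CBB·ACA·CA·CA·CBB·ACA·CBB·ACA·CA·CA·CBB·ACA·CBB·ACA·CA·CA·ACA·CA·CA·CBB·ACA·CBB·ACA·CA·CA
    A ↦ CBB
    B ↦ CA
    C ↦ ACA

A->CBB, B->CA, C->ACA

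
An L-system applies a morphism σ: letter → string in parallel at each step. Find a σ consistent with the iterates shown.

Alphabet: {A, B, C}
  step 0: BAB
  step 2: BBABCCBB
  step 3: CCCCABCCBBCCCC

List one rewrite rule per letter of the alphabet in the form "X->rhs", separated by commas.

  step 2 ⇒ step 3: BBABCCBB ⇒ CC·CC·AB·CC·B·B·CC·CC
    A ↦ AB
    B ↦ CC
    C ↦ B

A->AB, B->CC, C->B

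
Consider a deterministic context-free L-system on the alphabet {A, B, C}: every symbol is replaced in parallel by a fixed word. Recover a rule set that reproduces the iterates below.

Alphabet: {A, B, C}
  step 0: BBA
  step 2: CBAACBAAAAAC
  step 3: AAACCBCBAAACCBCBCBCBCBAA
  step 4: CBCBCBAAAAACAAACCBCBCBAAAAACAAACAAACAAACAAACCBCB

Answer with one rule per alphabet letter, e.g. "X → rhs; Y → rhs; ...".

  step 3 ⇒ step 4: AAACCBCBAAACCBCBCBCBCBAA ⇒ CB·CB·CB·AA·AA·AC·AA·AC·CB·CB·CB·AA·AA·AC·AA·AC·AA·AC·AA·AC·AA·AC·CB·CB
    A ↦ CB
    B ↦ AC
    C ↦ AA

A->CB, B->AC, C->AA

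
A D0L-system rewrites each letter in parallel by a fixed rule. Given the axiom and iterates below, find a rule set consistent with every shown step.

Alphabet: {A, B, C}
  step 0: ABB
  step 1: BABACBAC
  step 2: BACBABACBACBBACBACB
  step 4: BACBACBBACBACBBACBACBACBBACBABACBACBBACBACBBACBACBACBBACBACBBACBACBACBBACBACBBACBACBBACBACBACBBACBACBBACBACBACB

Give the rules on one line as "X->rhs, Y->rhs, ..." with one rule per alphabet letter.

A->BA, B->BAC, C->CB

  step 1 ⇒ step 2: BABACBAC ⇒ BAC·BA·BAC·BA·CB·BAC·BA·CB
    A ↦ BA
    B ↦ BAC
    C ↦ CB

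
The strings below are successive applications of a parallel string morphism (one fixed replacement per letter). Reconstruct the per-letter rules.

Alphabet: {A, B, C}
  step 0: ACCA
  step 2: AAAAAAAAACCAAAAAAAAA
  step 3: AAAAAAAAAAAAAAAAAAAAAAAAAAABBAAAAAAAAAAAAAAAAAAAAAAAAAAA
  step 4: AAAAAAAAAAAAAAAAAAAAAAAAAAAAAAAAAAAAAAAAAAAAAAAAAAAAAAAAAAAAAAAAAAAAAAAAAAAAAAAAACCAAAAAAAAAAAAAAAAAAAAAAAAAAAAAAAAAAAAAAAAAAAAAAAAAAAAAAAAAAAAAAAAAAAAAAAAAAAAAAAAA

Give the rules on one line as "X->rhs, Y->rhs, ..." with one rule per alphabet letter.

A->AAA, B->C, C->B

  step 3 ⇒ step 4: AAAAAAAAAAAAAAAAAAAAAAAAAAABBAAAAAAAAAAAAAAAAAAAAAAAAAAA ⇒ AAA·AAA·AAA·AAA·AAA·AAA·AAA·AAA·AAA·AAA·AAA·AAA·AAA·AAA·AAA·AAA·AAA·AAA·AAA·AAA·AAA·AAA·AAA·AAA·AAA·AAA·AAA·C·C·AAA·AAA·AAA·AAA·AAA·AAA·AAA·AAA·AAA·AAA·AAA·AAA·AAA·AAA·AAA·AAA·AAA·AAA·AAA·AAA·AAA·AAA·AAA·AAA·AAA·AAA·AAA
    A ↦ AAA
    B ↦ C
  step 2 ⇒ step 3: AAAAAAAAACCAAAAAAAAA ⇒ AAA·AAA·AAA·AAA·AAA·AAA·AAA·AAA·AAA·B·B·AAA·AAA·AAA·AAA·AAA·AAA·AAA·AAA·AAA
    C ↦ B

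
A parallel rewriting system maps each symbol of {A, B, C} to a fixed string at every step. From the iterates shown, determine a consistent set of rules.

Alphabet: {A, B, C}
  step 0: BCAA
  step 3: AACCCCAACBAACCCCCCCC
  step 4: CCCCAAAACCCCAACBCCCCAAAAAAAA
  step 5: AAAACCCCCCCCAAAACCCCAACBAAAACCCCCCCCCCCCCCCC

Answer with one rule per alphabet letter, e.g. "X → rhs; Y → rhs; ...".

A->CC, B->ACB, C->A

  step 4 ⇒ step 5: CCCCAAAACCCCAACBCCCCAAAAAAAA ⇒ A·A·A·A·CC·CC·CC·CC·A·A·A·A·CC·CC·A·ACB·A·A·A·A·CC·CC·CC·CC·CC·CC·CC·CC
    A ↦ CC
    B ↦ ACB
    C ↦ A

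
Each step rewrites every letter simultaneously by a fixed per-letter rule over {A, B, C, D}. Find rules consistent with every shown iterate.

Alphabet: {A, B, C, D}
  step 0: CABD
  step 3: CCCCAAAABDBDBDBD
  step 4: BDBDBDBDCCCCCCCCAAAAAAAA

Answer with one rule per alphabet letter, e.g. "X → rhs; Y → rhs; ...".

  step 3 ⇒ step 4: CCCCAAAABDBDBDBD ⇒ BD·BD·BD·BD·CC·CC·CC·CC·A·A·A·A·A·A·A·A
    A ↦ CC
    B ↦ A
    C ↦ BD
    D ↦ A

A->CC, B->A, C->BD, D->A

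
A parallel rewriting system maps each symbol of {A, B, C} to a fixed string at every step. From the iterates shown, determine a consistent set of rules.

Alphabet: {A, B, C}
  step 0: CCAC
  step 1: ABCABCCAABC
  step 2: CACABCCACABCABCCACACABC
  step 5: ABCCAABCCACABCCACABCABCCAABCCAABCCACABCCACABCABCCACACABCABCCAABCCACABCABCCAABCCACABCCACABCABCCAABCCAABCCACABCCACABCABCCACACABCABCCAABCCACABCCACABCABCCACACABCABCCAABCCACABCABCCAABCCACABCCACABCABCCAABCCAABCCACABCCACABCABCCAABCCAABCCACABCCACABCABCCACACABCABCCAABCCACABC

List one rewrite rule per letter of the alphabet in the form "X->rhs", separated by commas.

A->CA, B->C, C->ABC

  step 1 ⇒ step 2: ABCABCCAABC ⇒ CA·C·ABC·CA·C·ABC·ABC·CA·CA·C·ABC
    A ↦ CA
    B ↦ C
    C ↦ ABC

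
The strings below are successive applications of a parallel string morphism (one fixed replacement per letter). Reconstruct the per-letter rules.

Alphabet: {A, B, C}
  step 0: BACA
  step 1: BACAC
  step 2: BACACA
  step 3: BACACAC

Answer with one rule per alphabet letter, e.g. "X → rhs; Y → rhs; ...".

A->C, B->BA, C->A

  step 2 ⇒ step 3: BACACA ⇒ BA·C·A·C·A·C
    A ↦ C
    B ↦ BA
    C ↦ A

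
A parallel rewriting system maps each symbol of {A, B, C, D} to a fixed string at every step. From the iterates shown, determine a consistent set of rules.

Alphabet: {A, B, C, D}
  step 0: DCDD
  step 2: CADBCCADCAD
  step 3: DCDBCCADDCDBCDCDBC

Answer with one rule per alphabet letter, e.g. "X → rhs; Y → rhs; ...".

  step 2 ⇒ step 3: CADBCCADCAD ⇒ D·CD·BC·CA·D·D·CD·BC·D·CD·BC
    A ↦ CD
    B ↦ CA
    C ↦ D
    D ↦ BC

A->CD, B->CA, C->D, D->BC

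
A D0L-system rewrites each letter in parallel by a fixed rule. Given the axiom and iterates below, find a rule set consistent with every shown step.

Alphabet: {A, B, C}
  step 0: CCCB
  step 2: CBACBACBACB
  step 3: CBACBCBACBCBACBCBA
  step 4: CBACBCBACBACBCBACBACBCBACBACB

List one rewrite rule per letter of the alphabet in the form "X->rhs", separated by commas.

  step 3 ⇒ step 4: CBACBCBACBCBACBCBA ⇒ CB·A·CB·CB·A·CB·A·CB·CB·A·CB·A·CB·CB·A·CB·A·CB
    A ↦ CB
    B ↦ A
    C ↦ CB

A->CB, B->A, C->CB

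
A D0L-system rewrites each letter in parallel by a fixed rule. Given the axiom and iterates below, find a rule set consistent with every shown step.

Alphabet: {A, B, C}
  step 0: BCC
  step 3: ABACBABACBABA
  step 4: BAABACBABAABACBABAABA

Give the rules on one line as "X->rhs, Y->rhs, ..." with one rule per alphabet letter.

A->BA, B->A, C->CB

  step 3 ⇒ step 4: ABACBABACBABA ⇒ BA·A·BA·CB·A·BA·A·BA·CB·A·BA·A·BA
    A ↦ BA
    B ↦ A
    C ↦ CB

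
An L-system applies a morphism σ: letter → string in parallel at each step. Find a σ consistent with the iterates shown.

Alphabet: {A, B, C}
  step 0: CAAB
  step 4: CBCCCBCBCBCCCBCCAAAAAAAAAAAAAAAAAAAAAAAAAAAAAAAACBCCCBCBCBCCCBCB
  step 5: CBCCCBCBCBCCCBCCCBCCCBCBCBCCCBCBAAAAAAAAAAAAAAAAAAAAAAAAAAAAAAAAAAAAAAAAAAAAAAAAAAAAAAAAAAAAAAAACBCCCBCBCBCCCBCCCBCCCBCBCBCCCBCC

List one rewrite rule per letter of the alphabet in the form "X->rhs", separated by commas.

  step 4 ⇒ step 5: CBCCCBCBCBCCCBCCAAAAAAAAAAAAAAAAAAAAAAAAAAAAAAAACBCCCBCBCBCCCBCB ⇒ CB·CC·CB·CB·CB·CC·CB·CC·CB·CC·CB·CB·CB·CC·CB·CB·AA·AA·AA·AA·AA·AA·AA·AA·AA·AA·AA·AA·AA·AA·AA·AA·AA·AA·AA·AA·AA·AA·AA·AA·AA·AA·AA·AA·AA·AA·AA·AA·CB·CC·CB·CB·CB·CC·CB·CC·CB·CC·CB·CB·CB·CC·CB·CC
    A ↦ AA
    B ↦ CC
    C ↦ CB

A->AA, B->CC, C->CB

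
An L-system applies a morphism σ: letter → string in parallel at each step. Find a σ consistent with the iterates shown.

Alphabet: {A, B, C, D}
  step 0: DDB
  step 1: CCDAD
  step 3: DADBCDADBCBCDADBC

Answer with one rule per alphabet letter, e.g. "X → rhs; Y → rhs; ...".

A->B, B->DAD, C->BC, D->C

  step 0 ⇒ step 1: DDB ⇒ C·C·DAD
    B ↦ DAD
    D ↦ C
    A ↦ B  (constrained at step 1)
    C ↦ BC  (constrained at step 1)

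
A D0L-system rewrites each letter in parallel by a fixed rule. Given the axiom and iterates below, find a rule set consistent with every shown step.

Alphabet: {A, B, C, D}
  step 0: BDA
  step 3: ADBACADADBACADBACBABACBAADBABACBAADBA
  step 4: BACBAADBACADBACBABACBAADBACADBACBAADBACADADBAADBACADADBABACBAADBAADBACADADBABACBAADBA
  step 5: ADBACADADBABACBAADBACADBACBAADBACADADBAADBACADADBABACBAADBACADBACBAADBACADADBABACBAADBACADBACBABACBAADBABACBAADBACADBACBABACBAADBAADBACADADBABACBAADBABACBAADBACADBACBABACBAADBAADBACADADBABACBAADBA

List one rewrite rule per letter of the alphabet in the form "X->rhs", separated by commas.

A->BA, B->AD, C->CAD, D->CBA

  step 4 ⇒ step 5: BACBAADBACADBACBABACBAADBACADBACBAADBACADADBAADBACADADBABACBAADBAADBACADADBABACBAADBA ⇒ AD·BA·CAD·AD·BA·BA·CBA·AD·BA·CAD·BA·CBA·AD·BA·CAD·AD·BA·AD·BA·CAD·AD·BA·BA·CBA·AD·BA·CAD·BA·CBA·AD·BA·CAD·AD·BA·BA·CBA·AD·BA·CAD·BA·CBA·BA·CBA·AD·BA·BA·CBA·AD·BA·CAD·BA·CBA·BA·CBA·AD·BA·AD·BA·CAD·AD·BA·BA·CBA·AD·BA·BA·CBA·AD·BA·CAD·BA·CBA·BA·CBA·AD·BA·AD·BA·CAD·AD·BA·BA·CBA·AD·BA
    A ↦ BA
    B ↦ AD
    C ↦ CAD
    D ↦ CBA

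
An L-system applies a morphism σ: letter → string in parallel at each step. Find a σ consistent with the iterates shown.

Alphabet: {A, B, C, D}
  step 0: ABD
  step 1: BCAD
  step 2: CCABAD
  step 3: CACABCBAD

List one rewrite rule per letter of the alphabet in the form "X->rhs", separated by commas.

A->B, B->C, C->CA, D->AD

  step 2 ⇒ step 3: CCABAD ⇒ CA·CA·B·C·B·AD
    A ↦ B
    B ↦ C
    C ↦ CA
    D ↦ AD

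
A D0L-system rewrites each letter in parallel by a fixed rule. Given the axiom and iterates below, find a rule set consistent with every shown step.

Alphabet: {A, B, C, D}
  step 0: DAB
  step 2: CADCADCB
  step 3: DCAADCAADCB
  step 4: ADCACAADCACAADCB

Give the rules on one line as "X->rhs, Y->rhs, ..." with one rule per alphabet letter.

  step 3 ⇒ step 4: DCAADCAADCB ⇒ A·D·CA·CA·A·D·CA·CA·A·D·CB
    A ↦ CA
    B ↦ CB
    C ↦ D
    D ↦ A

A->CA, B->CB, C->D, D->A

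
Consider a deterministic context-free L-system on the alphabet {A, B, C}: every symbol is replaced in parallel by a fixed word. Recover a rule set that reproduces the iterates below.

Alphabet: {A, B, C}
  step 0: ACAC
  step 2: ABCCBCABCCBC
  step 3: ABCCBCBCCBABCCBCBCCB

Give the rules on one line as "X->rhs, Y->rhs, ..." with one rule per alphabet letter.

  step 2 ⇒ step 3: ABCCBCABCCBC ⇒ AB·C·CB·CB·C·CB·AB·C·CB·CB·C·CB
    A ↦ AB
    B ↦ C
    C ↦ CB

A->AB, B->C, C->CB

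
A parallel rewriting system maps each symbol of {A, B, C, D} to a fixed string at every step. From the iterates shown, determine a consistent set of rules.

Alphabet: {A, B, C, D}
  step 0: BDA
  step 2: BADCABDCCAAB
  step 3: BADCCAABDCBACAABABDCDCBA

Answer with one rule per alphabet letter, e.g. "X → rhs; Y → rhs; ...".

A->DC, B->BA, C->AB, D->CA

  step 2 ⇒ step 3: BADCABDCCAAB ⇒ BA·DC·CA·AB·DC·BA·CA·AB·AB·DC·DC·BA
    A ↦ DC
    B ↦ BA
    C ↦ AB
    D ↦ CA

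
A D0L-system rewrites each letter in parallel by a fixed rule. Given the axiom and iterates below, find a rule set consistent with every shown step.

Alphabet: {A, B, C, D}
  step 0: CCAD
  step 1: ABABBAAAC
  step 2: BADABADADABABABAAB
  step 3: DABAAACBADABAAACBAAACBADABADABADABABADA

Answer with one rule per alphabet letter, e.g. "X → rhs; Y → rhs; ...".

A->BA, B->DA, C->AB, D->AAC

  step 2 ⇒ step 3: BADABADADABABABAAB ⇒ DA·BA·AAC·BA·DA·BA·AAC·BA·AAC·BA·DA·BA·DA·BA·DA·BA·BA·DA
    A ↦ BA
    B ↦ DA
    D ↦ AAC
  step 0 ⇒ step 1: CCAD ⇒ AB·AB·BA·AAC
    C ↦ AB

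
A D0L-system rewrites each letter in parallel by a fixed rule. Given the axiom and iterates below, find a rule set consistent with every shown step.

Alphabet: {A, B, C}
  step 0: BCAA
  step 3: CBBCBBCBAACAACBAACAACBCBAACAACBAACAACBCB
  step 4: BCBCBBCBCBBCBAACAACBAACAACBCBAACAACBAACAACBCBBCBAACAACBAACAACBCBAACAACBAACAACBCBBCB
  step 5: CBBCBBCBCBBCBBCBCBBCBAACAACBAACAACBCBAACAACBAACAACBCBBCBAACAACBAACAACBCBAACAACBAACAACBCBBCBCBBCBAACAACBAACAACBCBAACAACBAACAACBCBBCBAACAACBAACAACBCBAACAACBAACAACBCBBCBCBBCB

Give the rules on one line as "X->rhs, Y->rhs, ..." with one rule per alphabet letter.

A->AAC, B->CB, C->B

  step 4 ⇒ step 5: BCBCBBCBCBBCBAACAACBAACAACBCBAACAACBAACAACBCBBCBAACAACBAACAACBCBAACAACBAACAACBCBBCB ⇒ CB·B·CB·B·CB·CB·B·CB·B·CB·CB·B·CB·AAC·AAC·B·AAC·AAC·B·CB·AAC·AAC·B·AAC·AAC·B·CB·B·CB·AAC·AAC·B·AAC·AAC·B·CB·AAC·AAC·B·AAC·AAC·B·CB·B·CB·CB·B·CB·AAC·AAC·B·AAC·AAC·B·CB·AAC·AAC·B·AAC·AAC·B·CB·B·CB·AAC·AAC·B·AAC·AAC·B·CB·AAC·AAC·B·AAC·AAC·B·CB·B·CB·CB·B·CB
    A ↦ AAC
    B ↦ CB
    C ↦ B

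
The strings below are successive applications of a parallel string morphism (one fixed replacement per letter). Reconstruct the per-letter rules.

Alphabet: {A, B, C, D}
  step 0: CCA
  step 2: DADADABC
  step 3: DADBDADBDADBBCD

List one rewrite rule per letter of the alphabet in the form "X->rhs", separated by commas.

A->DB, B->BC, C->D, D->DA

  step 2 ⇒ step 3: DADADABC ⇒ DA·DB·DA·DB·DA·DB·BC·D
    A ↦ DB
    B ↦ BC
    C ↦ D
    D ↦ DA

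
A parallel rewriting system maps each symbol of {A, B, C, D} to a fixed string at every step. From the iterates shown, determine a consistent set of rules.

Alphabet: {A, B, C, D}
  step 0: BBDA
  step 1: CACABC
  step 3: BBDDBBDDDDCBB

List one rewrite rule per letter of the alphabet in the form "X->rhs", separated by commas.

  step 0 ⇒ step 1: BBDA ⇒ CA·CA·B·C
    A ↦ C
    B ↦ CA
    D ↦ B
    C ↦ DD  (constrained at step 1)

A->C, B->CA, C->DD, D->B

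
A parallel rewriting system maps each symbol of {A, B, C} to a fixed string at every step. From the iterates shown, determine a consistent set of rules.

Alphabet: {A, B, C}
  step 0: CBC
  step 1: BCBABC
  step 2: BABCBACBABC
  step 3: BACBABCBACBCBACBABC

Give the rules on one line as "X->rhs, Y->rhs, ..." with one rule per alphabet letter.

A->C, B->BA, C->BC

  step 2 ⇒ step 3: BABCBACBABC ⇒ BA·C·BA·BC·BA·C·BC·BA·C·BA·BC
    A ↦ C
    B ↦ BA
    C ↦ BC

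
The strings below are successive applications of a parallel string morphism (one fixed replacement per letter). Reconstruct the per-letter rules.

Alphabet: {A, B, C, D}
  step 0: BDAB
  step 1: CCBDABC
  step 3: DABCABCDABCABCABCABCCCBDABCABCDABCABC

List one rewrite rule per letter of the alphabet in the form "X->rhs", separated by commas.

  step 0 ⇒ step 1: BDAB ⇒ C·CB·DAB·C
    A ↦ DAB
    B ↦ C
    D ↦ CB
    C ↦ ABC  (constrained at step 1)

A->DAB, B->C, C->ABC, D->CB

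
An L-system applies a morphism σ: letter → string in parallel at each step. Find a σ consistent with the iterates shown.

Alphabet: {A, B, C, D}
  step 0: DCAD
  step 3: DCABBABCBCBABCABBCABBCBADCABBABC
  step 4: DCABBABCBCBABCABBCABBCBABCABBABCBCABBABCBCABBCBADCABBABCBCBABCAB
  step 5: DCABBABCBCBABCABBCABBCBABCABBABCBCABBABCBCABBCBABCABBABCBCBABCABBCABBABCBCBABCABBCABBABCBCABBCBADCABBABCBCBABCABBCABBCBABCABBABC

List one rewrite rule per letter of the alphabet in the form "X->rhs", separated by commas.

A->BA, B->BC, C->AB, D->DC

  step 4 ⇒ step 5: DCABBABCBCBABCABBCABBCBABCABBABCBCABBABCBCABBCBADCABBABCBCBABCAB ⇒ DC·AB·BA·BC·BC·BA·BC·AB·BC·AB·BC·BA·BC·AB·BA·BC·BC·AB·BA·BC·BC·AB·BC·BA·BC·AB·BA·BC·BC·BA·BC·AB·BC·AB·BA·BC·BC·BA·BC·AB·BC·AB·BA·BC·BC·AB·BC·BA·DC·AB·BA·BC·BC·BA·BC·AB·BC·AB·BC·BA·BC·AB·BA·BC
    A ↦ BA
    B ↦ BC
    C ↦ AB
    D ↦ DC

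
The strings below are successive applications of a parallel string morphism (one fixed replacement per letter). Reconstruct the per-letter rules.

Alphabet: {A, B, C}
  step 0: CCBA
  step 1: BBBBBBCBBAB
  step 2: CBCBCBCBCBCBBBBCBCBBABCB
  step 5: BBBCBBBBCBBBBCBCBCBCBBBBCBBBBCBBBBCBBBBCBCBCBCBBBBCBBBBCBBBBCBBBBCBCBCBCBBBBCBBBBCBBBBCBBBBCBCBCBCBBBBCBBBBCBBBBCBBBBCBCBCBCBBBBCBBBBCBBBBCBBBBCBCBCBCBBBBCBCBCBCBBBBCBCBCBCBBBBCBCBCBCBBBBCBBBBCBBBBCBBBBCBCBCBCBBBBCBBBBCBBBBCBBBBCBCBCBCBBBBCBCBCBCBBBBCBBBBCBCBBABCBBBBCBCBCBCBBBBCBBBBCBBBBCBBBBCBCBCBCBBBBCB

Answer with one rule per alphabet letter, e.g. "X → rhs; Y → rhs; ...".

A->BAB, B->CB, C->BBB

  step 1 ⇒ step 2: BBBBBBCBBAB ⇒ CB·CB·CB·CB·CB·CB·BBB·CB·CB·BAB·CB
    A ↦ BAB
    B ↦ CB
    C ↦ BBB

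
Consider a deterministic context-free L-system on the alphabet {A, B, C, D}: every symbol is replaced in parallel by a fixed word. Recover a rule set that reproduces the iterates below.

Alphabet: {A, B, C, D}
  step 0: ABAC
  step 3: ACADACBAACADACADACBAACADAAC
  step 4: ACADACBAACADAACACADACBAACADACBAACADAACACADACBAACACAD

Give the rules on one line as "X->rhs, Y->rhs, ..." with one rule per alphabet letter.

A->AC, B->A, C->AD, D->BA

  step 3 ⇒ step 4: ACADACBAACADACADACBAACADAAC ⇒ AC·AD·AC·BA·AC·AD·A·AC·AC·AD·AC·BA·AC·AD·AC·BA·AC·AD·A·AC·AC·AD·AC·BA·AC·AC·AD
    A ↦ AC
    B ↦ A
    C ↦ AD
    D ↦ BA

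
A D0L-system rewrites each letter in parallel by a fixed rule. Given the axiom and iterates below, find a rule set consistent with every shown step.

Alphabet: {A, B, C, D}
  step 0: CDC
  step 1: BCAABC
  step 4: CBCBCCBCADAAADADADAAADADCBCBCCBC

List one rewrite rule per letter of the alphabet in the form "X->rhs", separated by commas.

A->AD, B->C, C->BC, D->AA

  step 0 ⇒ step 1: CDC ⇒ BC·AA·BC
    C ↦ BC
    D ↦ AA
    A ↦ AD  (constrained at step 1)
    B ↦ C  (constrained at step 1)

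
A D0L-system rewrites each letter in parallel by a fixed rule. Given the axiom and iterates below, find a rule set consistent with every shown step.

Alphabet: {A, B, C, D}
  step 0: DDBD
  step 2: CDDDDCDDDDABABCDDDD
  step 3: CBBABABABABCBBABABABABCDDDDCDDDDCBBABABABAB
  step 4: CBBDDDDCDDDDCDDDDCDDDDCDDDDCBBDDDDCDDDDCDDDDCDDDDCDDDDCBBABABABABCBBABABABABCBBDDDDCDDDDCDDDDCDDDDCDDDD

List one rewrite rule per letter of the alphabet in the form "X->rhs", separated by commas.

  step 3 ⇒ step 4: CBBABABABABCBBABABABABCDDDDCDDDDCBBABABABAB ⇒ CBB·DD·DD·CDD·DD·CDD·DD·CDD·DD·CDD·DD·CBB·DD·DD·CDD·DD·CDD·DD·CDD·DD·CDD·DD·CBB·AB·AB·AB·AB·CBB·AB·AB·AB·AB·CBB·DD·DD·CDD·DD·CDD·DD·CDD·DD·CDD·DD
    A ↦ CDD
    B ↦ DD
    C ↦ CBB
    D ↦ AB

A->CDD, B->DD, C->CBB, D->AB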